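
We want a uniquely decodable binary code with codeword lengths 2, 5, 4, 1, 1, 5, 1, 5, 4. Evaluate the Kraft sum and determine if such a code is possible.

1.96875; no

With common denominator 2^5 = 32: Σ 2^(−ℓᵢ) = 8/32 + 1/32 + 2/32 + 16/32 + 16/32 + 1/32 + 16/32 + 1/32 + 2/32 = 63/32 = 1.96875.
Kraft's inequality requires Σ ≤ 1; here Σ = 1.96875 > 1, so no such prefix code exists.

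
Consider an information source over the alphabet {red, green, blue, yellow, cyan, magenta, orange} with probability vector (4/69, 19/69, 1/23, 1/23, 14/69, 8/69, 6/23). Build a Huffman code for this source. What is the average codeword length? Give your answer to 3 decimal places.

Repeatedly combine the two least-probable nodes; the expected code length is the sum of the merged weights.
merge 1/23 + 1/23 → 2/23
merge 4/69 + 2/23 → 10/69
merge 8/69 + 10/69 → 6/23
merge 14/69 + 6/23 → 32/69
merge 6/23 + 19/69 → 37/69
merge 32/69 + 37/69 → 1
L = 2/23 + 10/69 + 6/23 + 32/69 + 37/69 + 1 = 172/69 ≈ 2.493 bits/symbol.

2.493 bits/symbol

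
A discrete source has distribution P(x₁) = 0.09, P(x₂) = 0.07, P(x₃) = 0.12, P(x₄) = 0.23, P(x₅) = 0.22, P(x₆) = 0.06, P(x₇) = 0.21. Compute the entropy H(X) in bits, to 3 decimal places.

2.633 bits

H = −Σ pᵢ log₂ pᵢ.
−0.09·log₂(0.09) = 0.3127
−0.07·log₂(0.07) = 0.2686
−0.12·log₂(0.12) = 0.3671
−0.23·log₂(0.23) = 0.4877
−0.22·log₂(0.22) = 0.4806
−0.06·log₂(0.06) = 0.2435
−0.21·log₂(0.21) = 0.4728
Sum ≈ 2.6329 → 2.633 bits.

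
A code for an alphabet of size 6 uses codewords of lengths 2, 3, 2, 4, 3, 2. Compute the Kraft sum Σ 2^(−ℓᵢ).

1.0625

With common denominator 2^4 = 16: Σ 2^(−ℓᵢ) = 4/16 + 2/16 + 4/16 + 1/16 + 2/16 + 4/16 = 17/16 = 1.0625.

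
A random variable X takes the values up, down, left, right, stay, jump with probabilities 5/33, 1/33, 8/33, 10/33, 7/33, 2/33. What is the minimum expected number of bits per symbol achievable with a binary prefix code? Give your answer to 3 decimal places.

2.333 bits/symbol

Repeatedly combine the two least-probable nodes; the expected code length is the sum of the merged weights.
merge 1/33 + 2/33 → 1/11
merge 1/11 + 5/33 → 8/33
merge 7/33 + 8/33 → 5/11
merge 8/33 + 10/33 → 6/11
merge 5/11 + 6/11 → 1
L = 1/11 + 8/33 + 5/11 + 6/11 + 1 = 7/3 ≈ 2.333 bits/symbol.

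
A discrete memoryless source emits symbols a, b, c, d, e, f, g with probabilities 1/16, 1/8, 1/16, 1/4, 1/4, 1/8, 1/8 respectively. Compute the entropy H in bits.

Each probability is a power of 1/2, so log₂(1/p) is an integer.
H = Σ p·log₂(1/p) = 1/16·4 + 1/8·3 + 1/16·4 + 1/4·2 + 1/4·2 + 1/8·3 + 1/8·3 = 2.625 bits.

2.625 bits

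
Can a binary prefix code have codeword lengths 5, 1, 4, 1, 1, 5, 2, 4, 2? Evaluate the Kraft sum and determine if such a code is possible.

2.1875; no

With common denominator 2^5 = 32: Σ 2^(−ℓᵢ) = 1/32 + 16/32 + 2/32 + 16/32 + 16/32 + 1/32 + 8/32 + 2/32 + 8/32 = 70/32 = 2.1875.
Kraft's inequality requires Σ ≤ 1; here Σ = 2.1875 > 1, so no such prefix code exists.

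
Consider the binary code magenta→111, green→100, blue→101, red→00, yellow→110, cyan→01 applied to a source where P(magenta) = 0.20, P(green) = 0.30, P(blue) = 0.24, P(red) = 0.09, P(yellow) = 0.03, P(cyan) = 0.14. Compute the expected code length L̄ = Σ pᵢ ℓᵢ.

L̄ = Σ pᵢ·ℓᵢ = 0.20·3 + 0.30·3 + 0.24·3 + 0.09·2 + 0.03·3 + 0.14·2 = 2.77 bits/symbol.

2.77 bits/symbol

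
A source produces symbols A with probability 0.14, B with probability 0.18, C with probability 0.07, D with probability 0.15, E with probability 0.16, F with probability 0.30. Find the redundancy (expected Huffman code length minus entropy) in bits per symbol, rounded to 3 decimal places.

Entropy H = −Σ p log₂ p ≈ 2.4656 bits.
Huffman merges: 7/100+7/50→21/100; 3/20+4/25→31/100; 9/50+21/100→39/100; 3/10+31/100→61/100; 39/100+61/100→1. L = 63/25 ≈ 2.5200.
L − H = 2.5200 − 2.4656 = 0.054 bits.

0.054 bits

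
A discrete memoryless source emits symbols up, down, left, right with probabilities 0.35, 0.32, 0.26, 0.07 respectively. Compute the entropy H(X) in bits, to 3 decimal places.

H = −Σ pᵢ log₂ pᵢ.
−0.35·log₂(0.35) = 0.5301
−0.32·log₂(0.32) = 0.5260
−0.26·log₂(0.26) = 0.5053
−0.07·log₂(0.07) = 0.2686
Sum ≈ 1.8300 → 1.830 bits.

1.830 bits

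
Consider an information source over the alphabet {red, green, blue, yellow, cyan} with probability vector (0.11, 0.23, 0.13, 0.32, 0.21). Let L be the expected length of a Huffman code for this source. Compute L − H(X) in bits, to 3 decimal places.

Entropy H = −Σ p log₂ p ≈ 2.2195 bits.
Huffman merges: 11/100+13/100→6/25; 21/100+23/100→11/25; 6/25+8/25→14/25; 11/25+14/25→1. L = 56/25 ≈ 2.2400.
L − H = 2.2400 − 2.2195 = 0.021 bits.

0.021 bits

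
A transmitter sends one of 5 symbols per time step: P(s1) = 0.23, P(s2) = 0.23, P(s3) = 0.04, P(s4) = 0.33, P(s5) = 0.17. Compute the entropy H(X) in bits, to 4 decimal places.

2.1235 bits

H = −Σ pᵢ log₂ pᵢ.
−0.23·log₂(0.23) = 0.4877
−0.23·log₂(0.23) = 0.4877
−0.04·log₂(0.04) = 0.1858
−0.33·log₂(0.33) = 0.5278
−0.17·log₂(0.17) = 0.4346
Sum ≈ 2.1235 → 2.1235 bits.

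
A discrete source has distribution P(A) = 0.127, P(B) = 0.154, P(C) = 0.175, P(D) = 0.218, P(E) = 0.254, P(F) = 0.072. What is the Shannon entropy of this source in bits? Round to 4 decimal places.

H = −Σ pᵢ log₂ pᵢ.
−0.127·log₂(0.127) = 0.3781
−0.154·log₂(0.154) = 0.4156
−0.175·log₂(0.175) = 0.4401
−0.218·log₂(0.218) = 0.4791
−0.254·log₂(0.254) = 0.5022
−0.072·log₂(0.072) = 0.2733
Sum ≈ 2.4883 → 2.4883 bits.

2.4883 bits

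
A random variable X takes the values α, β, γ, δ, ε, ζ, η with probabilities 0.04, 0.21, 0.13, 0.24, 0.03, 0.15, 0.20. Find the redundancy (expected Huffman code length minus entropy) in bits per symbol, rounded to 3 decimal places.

0.058 bits

Entropy H = −Σ p log₂ p ≈ 2.5621 bits.
Huffman merges: 3/100+1/25→7/100; 7/100+13/100→1/5; 3/20+1/5→7/20; 1/5+21/100→41/100; 6/25+7/20→59/100; 41/100+59/100→1. L = 131/50 ≈ 2.6200.
L − H = 2.6200 − 2.5621 = 0.058 bits.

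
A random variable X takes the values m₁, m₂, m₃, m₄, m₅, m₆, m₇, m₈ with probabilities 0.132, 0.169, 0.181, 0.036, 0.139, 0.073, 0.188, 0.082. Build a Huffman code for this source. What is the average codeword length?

2.921 bits/symbol

Repeatedly combine the two least-probable nodes; the expected code length is the sum of the merged weights.
merge 9/250 + 73/1000 → 109/1000
merge 41/500 + 109/1000 → 191/1000
merge 33/250 + 139/1000 → 271/1000
merge 169/1000 + 181/1000 → 7/20
merge 47/250 + 191/1000 → 379/1000
merge 271/1000 + 7/20 → 621/1000
merge 379/1000 + 621/1000 → 1
L = 109/1000 + 191/1000 + 271/1000 + 7/20 + 379/1000 + 621/1000 + 1 = 2921/1000 = 2.921 bits/symbol.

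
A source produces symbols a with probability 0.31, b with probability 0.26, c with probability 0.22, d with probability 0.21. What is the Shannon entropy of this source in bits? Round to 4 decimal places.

H = −Σ pᵢ log₂ pᵢ.
−0.31·log₂(0.31) = 0.5238
−0.26·log₂(0.26) = 0.5053
−0.22·log₂(0.22) = 0.4806
−0.21·log₂(0.21) = 0.4728
Sum ≈ 1.9825 → 1.9825 bits.

1.9825 bits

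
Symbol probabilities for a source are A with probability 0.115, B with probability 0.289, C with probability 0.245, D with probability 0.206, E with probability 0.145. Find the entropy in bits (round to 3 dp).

2.247 bits

H = −Σ pᵢ log₂ pᵢ.
−0.115·log₂(0.115) = 0.3588
−0.289·log₂(0.289) = 0.5176
−0.245·log₂(0.245) = 0.4971
−0.206·log₂(0.206) = 0.4695
−0.145·log₂(0.145) = 0.4040
Sum ≈ 2.2470 → 2.247 bits.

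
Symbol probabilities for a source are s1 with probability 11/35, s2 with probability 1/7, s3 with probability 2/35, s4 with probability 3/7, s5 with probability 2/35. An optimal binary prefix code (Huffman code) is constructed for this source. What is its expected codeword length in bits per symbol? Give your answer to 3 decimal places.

1.943 bits/symbol

Repeatedly combine the two least-probable nodes; the expected code length is the sum of the merged weights.
merge 2/35 + 2/35 → 4/35
merge 4/35 + 1/7 → 9/35
merge 9/35 + 11/35 → 4/7
merge 3/7 + 4/7 → 1
L = 4/35 + 9/35 + 4/7 + 1 = 68/35 ≈ 1.943 bits/symbol.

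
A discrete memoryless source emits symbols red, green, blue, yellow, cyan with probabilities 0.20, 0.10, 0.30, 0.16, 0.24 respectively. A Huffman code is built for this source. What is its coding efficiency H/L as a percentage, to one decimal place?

98.9%

Entropy H = −Σ p log₂ p ≈ 2.2348 bits.
Huffman merges: 1/10+4/25→13/50; 1/5+6/25→11/25; 13/50+3/10→14/25; 11/25+14/25→1. L = 113/50 ≈ 2.2600.
Efficiency = H/L = 2.2348/2.2600 = 98.9%.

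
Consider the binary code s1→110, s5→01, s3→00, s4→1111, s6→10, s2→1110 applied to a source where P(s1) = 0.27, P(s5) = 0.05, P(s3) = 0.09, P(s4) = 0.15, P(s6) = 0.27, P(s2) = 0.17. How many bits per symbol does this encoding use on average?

2.91 bits/symbol

L̄ = Σ pᵢ·ℓᵢ = 0.27·3 + 0.05·2 + 0.09·2 + 0.15·4 + 0.27·2 + 0.17·4 = 2.91 bits/symbol.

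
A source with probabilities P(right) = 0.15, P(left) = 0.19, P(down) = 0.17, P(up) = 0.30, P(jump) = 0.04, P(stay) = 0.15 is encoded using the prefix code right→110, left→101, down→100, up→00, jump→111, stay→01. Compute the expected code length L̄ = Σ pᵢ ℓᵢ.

2.55 bits/symbol

L̄ = Σ pᵢ·ℓᵢ = 0.15·3 + 0.19·3 + 0.17·3 + 0.30·2 + 0.04·3 + 0.15·2 = 2.55 bits/symbol.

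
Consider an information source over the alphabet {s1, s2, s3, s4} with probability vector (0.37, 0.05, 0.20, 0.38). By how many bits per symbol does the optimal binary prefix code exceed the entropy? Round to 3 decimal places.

Entropy H = −Σ p log₂ p ≈ 1.7417 bits.
Huffman merges: 1/20+1/5→1/4; 1/4+37/100→31/50; 19/50+31/50→1. L = 187/100 ≈ 1.8700.
L − H = 1.8700 − 1.7417 = 0.128 bits.

0.128 bits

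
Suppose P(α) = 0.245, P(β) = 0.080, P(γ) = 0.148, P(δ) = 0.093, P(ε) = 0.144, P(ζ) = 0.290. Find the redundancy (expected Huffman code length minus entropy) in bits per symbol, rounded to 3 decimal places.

Entropy H = −Σ p log₂ p ≈ 2.4358 bits.
Huffman merges: 2/25+93/1000→173/1000; 18/125+37/250→73/250; 173/1000+49/200→209/500; 29/100+73/250→291/500; 209/500+291/500→1. L = 493/200 ≈ 2.4650.
L − H = 2.4650 − 2.4358 = 0.029 bits.

0.029 bits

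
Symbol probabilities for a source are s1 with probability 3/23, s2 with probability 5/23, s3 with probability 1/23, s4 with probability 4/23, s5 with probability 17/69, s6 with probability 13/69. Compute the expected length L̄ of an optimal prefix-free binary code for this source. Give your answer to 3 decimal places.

2.522 bits/symbol

Repeatedly combine the two least-probable nodes; the expected code length is the sum of the merged weights.
merge 1/23 + 3/23 → 4/23
merge 4/23 + 4/23 → 8/23
merge 13/69 + 5/23 → 28/69
merge 17/69 + 8/23 → 41/69
merge 28/69 + 41/69 → 1
L = 4/23 + 8/23 + 28/69 + 41/69 + 1 = 58/23 ≈ 2.522 bits/symbol.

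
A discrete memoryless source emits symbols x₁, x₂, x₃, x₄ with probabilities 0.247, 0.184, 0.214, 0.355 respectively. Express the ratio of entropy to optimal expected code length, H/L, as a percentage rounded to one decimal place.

Entropy H = −Σ p log₂ p ≈ 1.9541 bits.
Huffman merges: 23/125+107/500→199/500; 247/1000+71/200→301/500; 199/500+301/500→1. L = 2 ≈ 2.0000.
Efficiency = H/L = 1.9541/2.0000 = 97.7%.

97.7%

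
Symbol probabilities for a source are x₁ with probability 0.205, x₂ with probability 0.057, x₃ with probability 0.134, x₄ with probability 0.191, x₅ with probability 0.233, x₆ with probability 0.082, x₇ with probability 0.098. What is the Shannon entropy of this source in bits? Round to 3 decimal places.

H = −Σ pᵢ log₂ pᵢ.
−0.205·log₂(0.205) = 0.4687
−0.057·log₂(0.057) = 0.2356
−0.134·log₂(0.134) = 0.3886
−0.191·log₂(0.191) = 0.4562
−0.233·log₂(0.233) = 0.4897
−0.082·log₂(0.082) = 0.2959
−0.098·log₂(0.098) = 0.3284
Sum ≈ 2.6630 → 2.663 bits.

2.663 bits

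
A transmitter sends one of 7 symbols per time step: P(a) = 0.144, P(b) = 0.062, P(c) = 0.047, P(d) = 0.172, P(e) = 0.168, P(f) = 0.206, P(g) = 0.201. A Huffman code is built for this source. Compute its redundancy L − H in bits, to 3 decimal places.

Entropy H = −Σ p log₂ p ≈ 2.6626 bits.
Huffman merges: 47/1000+31/500→109/1000; 109/1000+18/125→253/1000; 21/125+43/250→17/50; 201/1000+103/500→407/1000; 253/1000+17/50→593/1000; 407/1000+593/1000→1. L = 1351/500 ≈ 2.7020.
L − H = 2.7020 − 2.6626 = 0.039 bits.

0.039 bits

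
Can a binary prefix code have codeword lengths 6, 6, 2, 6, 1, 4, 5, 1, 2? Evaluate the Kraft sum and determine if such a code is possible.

With common denominator 2^6 = 64: Σ 2^(−ℓᵢ) = 1/64 + 1/64 + 16/64 + 1/64 + 32/64 + 4/64 + 2/64 + 32/64 + 16/64 = 105/64 = 1.640625.
Kraft's inequality requires Σ ≤ 1; here Σ = 1.640625 > 1, so no such prefix code exists.

1.640625; no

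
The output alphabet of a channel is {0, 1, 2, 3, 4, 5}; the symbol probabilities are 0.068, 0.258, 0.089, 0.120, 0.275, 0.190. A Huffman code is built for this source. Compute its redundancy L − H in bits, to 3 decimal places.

Entropy H = −Σ p log₂ p ≈ 2.4131 bits.
Huffman merges: 17/250+89/1000→157/1000; 3/25+157/1000→277/1000; 19/100+129/500→56/125; 11/40+277/1000→69/125; 56/125+69/125→1. L = 1217/500 ≈ 2.4340.
L − H = 2.4340 − 2.4131 = 0.021 bits.

0.021 bits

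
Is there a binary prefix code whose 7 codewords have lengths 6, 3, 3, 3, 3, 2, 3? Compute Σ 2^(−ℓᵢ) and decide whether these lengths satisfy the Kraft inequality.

With common denominator 2^6 = 64: Σ 2^(−ℓᵢ) = 1/64 + 8/64 + 8/64 + 8/64 + 8/64 + 16/64 + 8/64 = 57/64 = 0.890625.
Kraft's inequality requires Σ ≤ 1; here Σ = 0.890625 ≤ 1, so such a prefix code exists.

0.890625; yes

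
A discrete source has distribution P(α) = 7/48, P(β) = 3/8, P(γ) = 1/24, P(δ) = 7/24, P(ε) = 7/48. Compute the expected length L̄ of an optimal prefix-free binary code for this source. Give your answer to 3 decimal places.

2.146 bits/symbol

Repeatedly combine the two least-probable nodes; the expected code length is the sum of the merged weights.
merge 1/24 + 7/48 → 3/16
merge 7/48 + 3/16 → 1/3
merge 7/24 + 1/3 → 5/8
merge 3/8 + 5/8 → 1
L = 3/16 + 1/3 + 5/8 + 1 = 103/48 ≈ 2.146 bits/symbol.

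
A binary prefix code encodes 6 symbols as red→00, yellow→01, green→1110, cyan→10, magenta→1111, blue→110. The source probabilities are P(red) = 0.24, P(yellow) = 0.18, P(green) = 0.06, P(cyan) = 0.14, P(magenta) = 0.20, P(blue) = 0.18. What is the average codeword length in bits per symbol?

2.7 bits/symbol

L̄ = Σ pᵢ·ℓᵢ = 0.24·2 + 0.18·2 + 0.06·4 + 0.14·2 + 0.20·4 + 0.18·3 = 2.7 bits/symbol.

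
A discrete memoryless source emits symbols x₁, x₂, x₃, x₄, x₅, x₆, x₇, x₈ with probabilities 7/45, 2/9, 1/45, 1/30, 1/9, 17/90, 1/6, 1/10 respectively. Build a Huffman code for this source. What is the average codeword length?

Repeatedly combine the two least-probable nodes; the expected code length is the sum of the merged weights.
merge 1/45 + 1/30 → 1/18
merge 1/18 + 1/10 → 7/45
merge 1/9 + 7/45 → 4/15
merge 7/45 + 1/6 → 29/90
merge 17/90 + 2/9 → 37/90
merge 4/15 + 29/90 → 53/90
merge 37/90 + 53/90 → 1
L = 1/18 + 7/45 + 4/15 + 29/90 + 37/90 + 53/90 + 1 = 14/5 = 2.8 bits/symbol.

2.8 bits/symbol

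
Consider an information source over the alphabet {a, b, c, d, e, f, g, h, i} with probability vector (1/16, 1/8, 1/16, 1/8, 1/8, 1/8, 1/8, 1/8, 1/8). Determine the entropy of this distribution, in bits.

Each probability is a power of 1/2, so log₂(1/p) is an integer.
H = Σ p·log₂(1/p) = 1/16·4 + 1/8·3 + 1/16·4 + 1/8·3 + 1/8·3 + 1/8·3 + 1/8·3 + 1/8·3 + 1/8·3 = 3.125 bits.

3.125 bits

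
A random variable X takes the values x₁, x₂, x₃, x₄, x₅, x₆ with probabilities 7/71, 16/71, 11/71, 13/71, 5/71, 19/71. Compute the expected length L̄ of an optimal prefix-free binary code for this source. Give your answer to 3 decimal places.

2.493 bits/symbol

Repeatedly combine the two least-probable nodes; the expected code length is the sum of the merged weights.
merge 5/71 + 7/71 → 12/71
merge 11/71 + 12/71 → 23/71
merge 13/71 + 16/71 → 29/71
merge 19/71 + 23/71 → 42/71
merge 29/71 + 42/71 → 1
L = 12/71 + 23/71 + 29/71 + 42/71 + 1 = 177/71 ≈ 2.493 bits/symbol.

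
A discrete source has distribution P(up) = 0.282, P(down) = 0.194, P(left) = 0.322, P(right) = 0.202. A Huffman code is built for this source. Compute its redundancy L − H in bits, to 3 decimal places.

0.033 bits

Entropy H = −Σ p log₂ p ≈ 1.9665 bits.
Huffman merges: 97/500+101/500→99/250; 141/500+161/500→151/250; 99/250+151/250→1. L = 2 ≈ 2.0000.
L − H = 2.0000 − 1.9665 = 0.033 bits.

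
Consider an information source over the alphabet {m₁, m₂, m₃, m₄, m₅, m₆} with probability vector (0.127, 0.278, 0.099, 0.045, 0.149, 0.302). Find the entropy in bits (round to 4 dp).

H = −Σ pᵢ log₂ pᵢ.
−0.127·log₂(0.127) = 0.3781
−0.278·log₂(0.278) = 0.5134
−0.099·log₂(0.099) = 0.3303
−0.045·log₂(0.045) = 0.2013
−0.149·log₂(0.149) = 0.4092
−0.302·log₂(0.302) = 0.5217
Sum ≈ 2.3541 → 2.3541 bits.

2.3541 bits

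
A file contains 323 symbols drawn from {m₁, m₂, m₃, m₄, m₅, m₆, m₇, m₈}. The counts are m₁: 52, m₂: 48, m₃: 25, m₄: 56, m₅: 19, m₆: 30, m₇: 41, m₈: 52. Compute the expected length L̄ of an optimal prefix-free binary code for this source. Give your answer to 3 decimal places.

2.963 bits/symbol

Probabilities are the counts divided by 323.
Repeatedly combine the two least-probable nodes; the expected code length is the sum of the merged weights.
merge 1/17 + 25/323 → 44/323
merge 30/323 + 41/323 → 71/323
merge 44/323 + 48/323 → 92/323
merge 52/323 + 52/323 → 104/323
merge 56/323 + 71/323 → 127/323
merge 92/323 + 104/323 → 196/323
merge 127/323 + 196/323 → 1
L = 44/323 + 71/323 + 92/323 + 104/323 + 127/323 + 196/323 + 1 = 957/323 ≈ 2.963 bits/symbol.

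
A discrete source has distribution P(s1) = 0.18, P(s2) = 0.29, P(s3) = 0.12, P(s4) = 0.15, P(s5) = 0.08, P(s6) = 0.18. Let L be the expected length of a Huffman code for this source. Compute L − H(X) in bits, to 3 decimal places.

0.052 bits

Entropy H = −Σ p log₂ p ≈ 2.4776 bits.
Huffman merges: 2/25+3/25→1/5; 3/20+9/50→33/100; 9/50+1/5→19/50; 29/100+33/100→31/50; 19/50+31/50→1. L = 253/100 ≈ 2.5300.
L − H = 2.5300 − 2.4776 = 0.052 bits.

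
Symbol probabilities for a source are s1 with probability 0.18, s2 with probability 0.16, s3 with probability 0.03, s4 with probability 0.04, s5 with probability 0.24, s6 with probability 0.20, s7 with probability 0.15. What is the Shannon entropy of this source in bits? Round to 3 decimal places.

2.575 bits

H = −Σ pᵢ log₂ pᵢ.
−0.18·log₂(0.18) = 0.4453
−0.16·log₂(0.16) = 0.4230
−0.03·log₂(0.03) = 0.1518
−0.04·log₂(0.04) = 0.1858
−0.24·log₂(0.24) = 0.4941
−0.20·log₂(0.20) = 0.4644
−0.15·log₂(0.15) = 0.4105
Sum ≈ 2.5749 → 2.575 bits.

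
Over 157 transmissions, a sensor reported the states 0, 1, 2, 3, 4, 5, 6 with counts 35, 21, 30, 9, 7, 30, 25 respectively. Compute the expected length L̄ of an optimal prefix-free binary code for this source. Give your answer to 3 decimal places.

Probabilities are the counts divided by 157.
Repeatedly combine the two least-probable nodes; the expected code length is the sum of the merged weights.
merge 7/157 + 9/157 → 16/157
merge 16/157 + 21/157 → 37/157
merge 25/157 + 30/157 → 55/157
merge 30/157 + 35/157 → 65/157
merge 37/157 + 55/157 → 92/157
merge 65/157 + 92/157 → 1
L = 16/157 + 37/157 + 55/157 + 65/157 + 92/157 + 1 = 422/157 ≈ 2.688 bits/symbol.

2.688 bits/symbol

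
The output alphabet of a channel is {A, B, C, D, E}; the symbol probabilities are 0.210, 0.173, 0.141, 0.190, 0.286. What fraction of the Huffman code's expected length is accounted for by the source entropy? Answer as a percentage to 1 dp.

Entropy H = −Σ p log₂ p ≈ 2.2809 bits.
Huffman merges: 141/1000+173/1000→157/500; 19/100+21/100→2/5; 143/500+157/500→3/5; 2/5+3/5→1. L = 1157/500 ≈ 2.3140.
Efficiency = H/L = 2.2809/2.3140 = 98.6%.

98.6%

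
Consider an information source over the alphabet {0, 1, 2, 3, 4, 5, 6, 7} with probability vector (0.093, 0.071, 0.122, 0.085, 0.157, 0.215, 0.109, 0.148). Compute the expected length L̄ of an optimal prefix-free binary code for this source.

Repeatedly combine the two least-probable nodes; the expected code length is the sum of the merged weights.
merge 71/1000 + 17/200 → 39/250
merge 93/1000 + 109/1000 → 101/500
merge 61/500 + 37/250 → 27/100
merge 39/250 + 157/1000 → 313/1000
merge 101/500 + 43/200 → 417/1000
merge 27/100 + 313/1000 → 583/1000
merge 417/1000 + 583/1000 → 1
L = 39/250 + 101/500 + 27/100 + 313/1000 + 417/1000 + 583/1000 + 1 = 2941/1000 = 2.941 bits/symbol.

2.941 bits/symbol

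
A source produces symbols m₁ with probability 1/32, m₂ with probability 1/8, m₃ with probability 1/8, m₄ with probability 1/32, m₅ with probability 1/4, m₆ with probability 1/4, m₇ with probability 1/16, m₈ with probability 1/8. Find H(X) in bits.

Each probability is a power of 1/2, so log₂(1/p) is an integer.
H = Σ p·log₂(1/p) = 1/32·5 + 1/8·3 + 1/8·3 + 1/32·5 + 1/4·2 + 1/4·2 + 1/16·4 + 1/8·3 = 2.6875 bits.

2.6875 bits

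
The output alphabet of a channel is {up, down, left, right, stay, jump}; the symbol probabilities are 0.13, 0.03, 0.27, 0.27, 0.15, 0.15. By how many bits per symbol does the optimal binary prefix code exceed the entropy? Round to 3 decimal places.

0.084 bits

Entropy H = −Σ p log₂ p ≈ 2.3755 bits.
Huffman merges: 3/100+13/100→4/25; 3/20+3/20→3/10; 4/25+27/100→43/100; 27/100+3/10→57/100; 43/100+57/100→1. L = 123/50 ≈ 2.4600.
L − H = 2.4600 − 2.3755 = 0.084 bits.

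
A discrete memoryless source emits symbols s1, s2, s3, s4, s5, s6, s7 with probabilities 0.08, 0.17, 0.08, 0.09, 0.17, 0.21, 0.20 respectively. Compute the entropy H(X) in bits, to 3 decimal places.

H = −Σ pᵢ log₂ pᵢ.
−0.08·log₂(0.08) = 0.2915
−0.17·log₂(0.17) = 0.4346
−0.08·log₂(0.08) = 0.2915
−0.09·log₂(0.09) = 0.3127
−0.17·log₂(0.17) = 0.4346
−0.21·log₂(0.21) = 0.4728
−0.20·log₂(0.20) = 0.4644
Sum ≈ 2.7021 → 2.702 bits.

2.702 bits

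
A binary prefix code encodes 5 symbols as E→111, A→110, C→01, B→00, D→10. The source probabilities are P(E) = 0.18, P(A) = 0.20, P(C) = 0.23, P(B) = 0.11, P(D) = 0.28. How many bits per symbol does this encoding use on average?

L̄ = Σ pᵢ·ℓᵢ = 0.18·3 + 0.20·3 + 0.23·2 + 0.11·2 + 0.28·2 = 2.38 bits/symbol.

2.38 bits/symbol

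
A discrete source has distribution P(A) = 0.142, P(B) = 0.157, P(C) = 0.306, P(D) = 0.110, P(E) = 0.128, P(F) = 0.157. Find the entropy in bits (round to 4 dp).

H = −Σ pᵢ log₂ pᵢ.
−0.142·log₂(0.142) = 0.3999
−0.157·log₂(0.157) = 0.4194
−0.306·log₂(0.306) = 0.5228
−0.110·log₂(0.110) = 0.3503
−0.128·log₂(0.128) = 0.3796
−0.157·log₂(0.157) = 0.4194
Sum ≈ 2.4913 → 2.4913 bits.

2.4913 bits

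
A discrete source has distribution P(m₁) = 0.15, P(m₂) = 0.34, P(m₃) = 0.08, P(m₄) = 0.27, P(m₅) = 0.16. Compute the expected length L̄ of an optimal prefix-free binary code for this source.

Repeatedly combine the two least-probable nodes; the expected code length is the sum of the merged weights.
merge 2/25 + 3/20 → 23/100
merge 4/25 + 23/100 → 39/100
merge 27/100 + 17/50 → 61/100
merge 39/100 + 61/100 → 1
L = 23/100 + 39/100 + 61/100 + 1 = 223/100 = 2.23 bits/symbol.

2.23 bits/symbol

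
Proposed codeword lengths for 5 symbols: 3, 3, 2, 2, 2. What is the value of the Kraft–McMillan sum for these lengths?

With common denominator 2^3 = 8: Σ 2^(−ℓᵢ) = 1/8 + 1/8 + 2/8 + 2/8 + 2/8 = 8/8 = 1.

1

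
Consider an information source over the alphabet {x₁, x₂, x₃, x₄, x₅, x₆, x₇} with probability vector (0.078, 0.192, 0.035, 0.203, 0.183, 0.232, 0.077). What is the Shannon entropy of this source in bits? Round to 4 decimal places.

2.6027 bits

H = −Σ pᵢ log₂ pᵢ.
−0.078·log₂(0.078) = 0.2871
−0.192·log₂(0.192) = 0.4571
−0.035·log₂(0.035) = 0.1693
−0.203·log₂(0.203) = 0.4670
−0.183·log₂(0.183) = 0.4484
−0.232·log₂(0.232) = 0.4890
−0.077·log₂(0.077) = 0.2848
Sum ≈ 2.6027 → 2.6027 bits.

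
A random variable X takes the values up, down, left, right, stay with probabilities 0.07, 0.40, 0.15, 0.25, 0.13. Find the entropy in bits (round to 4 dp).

H = −Σ pᵢ log₂ pᵢ.
−0.07·log₂(0.07) = 0.2686
−0.40·log₂(0.40) = 0.5288
−0.15·log₂(0.15) = 0.4105
−0.25·log₂(0.25) = 0.5000
−0.13·log₂(0.13) = 0.3826
Sum ≈ 2.0905 → 2.0905 bits.

2.0905 bits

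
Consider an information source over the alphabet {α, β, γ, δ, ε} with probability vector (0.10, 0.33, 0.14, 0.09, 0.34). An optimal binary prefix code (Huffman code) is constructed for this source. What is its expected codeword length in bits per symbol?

2.18 bits/symbol

Repeatedly combine the two least-probable nodes; the expected code length is the sum of the merged weights.
merge 9/100 + 1/10 → 19/100
merge 7/50 + 19/100 → 33/100
merge 33/100 + 33/100 → 33/50
merge 17/50 + 33/50 → 1
L = 19/100 + 33/100 + 33/50 + 1 = 109/50 = 2.18 bits/symbol.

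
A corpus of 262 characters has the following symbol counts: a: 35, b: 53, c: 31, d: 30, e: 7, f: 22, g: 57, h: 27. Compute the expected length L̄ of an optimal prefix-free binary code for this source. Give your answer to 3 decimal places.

2.893 bits/symbol

Probabilities are the counts divided by 262.
Repeatedly combine the two least-probable nodes; the expected code length is the sum of the merged weights.
merge 7/262 + 11/131 → 29/262
merge 27/262 + 29/262 → 28/131
merge 15/131 + 31/262 → 61/262
merge 35/262 + 53/262 → 44/131
merge 28/131 + 57/262 → 113/262
merge 61/262 + 44/131 → 149/262
merge 113/262 + 149/262 → 1
L = 29/262 + 28/131 + 61/262 + 44/131 + 113/262 + 149/262 + 1 = 379/131 ≈ 2.893 bits/symbol.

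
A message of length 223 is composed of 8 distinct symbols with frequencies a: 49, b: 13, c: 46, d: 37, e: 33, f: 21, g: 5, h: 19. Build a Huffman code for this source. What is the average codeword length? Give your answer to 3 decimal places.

2.821 bits/symbol

Probabilities are the counts divided by 223.
Repeatedly combine the two least-probable nodes; the expected code length is the sum of the merged weights.
merge 5/223 + 13/223 → 18/223
merge 18/223 + 19/223 → 37/223
merge 21/223 + 33/223 → 54/223
merge 37/223 + 37/223 → 74/223
merge 46/223 + 49/223 → 95/223
merge 54/223 + 74/223 → 128/223
merge 95/223 + 128/223 → 1
L = 18/223 + 37/223 + 54/223 + 74/223 + 95/223 + 128/223 + 1 = 629/223 ≈ 2.821 bits/symbol.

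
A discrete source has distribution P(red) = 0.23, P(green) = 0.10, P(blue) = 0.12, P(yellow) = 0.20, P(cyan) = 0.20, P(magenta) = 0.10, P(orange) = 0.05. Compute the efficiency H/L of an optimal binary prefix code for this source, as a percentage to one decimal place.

97.9%

Entropy H = −Σ p log₂ p ≈ 2.6640 bits.
Huffman merges: 1/20+1/10→3/20; 1/10+3/25→11/50; 3/20+1/5→7/20; 1/5+11/50→21/50; 23/100+7/20→29/50; 21/50+29/50→1. L = 68/25 ≈ 2.7200.
Efficiency = H/L = 2.6640/2.7200 = 97.9%.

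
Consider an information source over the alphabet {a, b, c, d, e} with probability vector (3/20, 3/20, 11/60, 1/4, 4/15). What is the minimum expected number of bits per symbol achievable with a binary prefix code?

2.3 bits/symbol

Repeatedly combine the two least-probable nodes; the expected code length is the sum of the merged weights.
merge 3/20 + 3/20 → 3/10
merge 11/60 + 1/4 → 13/30
merge 4/15 + 3/10 → 17/30
merge 13/30 + 17/30 → 1
L = 3/10 + 13/30 + 17/30 + 1 = 23/10 = 2.3 bits/symbol.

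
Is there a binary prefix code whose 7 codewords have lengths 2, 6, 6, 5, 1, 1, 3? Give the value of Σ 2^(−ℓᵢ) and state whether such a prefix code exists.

1.4375; no

With common denominator 2^6 = 64: Σ 2^(−ℓᵢ) = 16/64 + 1/64 + 1/64 + 2/64 + 32/64 + 32/64 + 8/64 = 92/64 = 1.4375.
Kraft's inequality requires Σ ≤ 1; here Σ = 1.4375 > 1, so no such prefix code exists.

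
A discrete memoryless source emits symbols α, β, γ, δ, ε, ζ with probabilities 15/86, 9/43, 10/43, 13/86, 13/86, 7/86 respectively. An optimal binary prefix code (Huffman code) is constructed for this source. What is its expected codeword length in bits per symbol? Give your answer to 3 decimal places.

2.558 bits/symbol

Repeatedly combine the two least-probable nodes; the expected code length is the sum of the merged weights.
merge 7/86 + 13/86 → 10/43
merge 13/86 + 15/86 → 14/43
merge 9/43 + 10/43 → 19/43
merge 10/43 + 14/43 → 24/43
merge 19/43 + 24/43 → 1
L = 10/43 + 14/43 + 19/43 + 24/43 + 1 = 110/43 ≈ 2.558 bits/symbol.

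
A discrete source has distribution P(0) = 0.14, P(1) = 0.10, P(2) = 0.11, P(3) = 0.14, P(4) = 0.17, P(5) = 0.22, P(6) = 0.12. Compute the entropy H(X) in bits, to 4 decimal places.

2.7589 bits

H = −Σ pᵢ log₂ pᵢ.
−0.14·log₂(0.14) = 0.3971
−0.10·log₂(0.10) = 0.3322
−0.11·log₂(0.11) = 0.3503
−0.14·log₂(0.14) = 0.3971
−0.17·log₂(0.17) = 0.4346
−0.22·log₂(0.22) = 0.4806
−0.12·log₂(0.12) = 0.3671
Sum ≈ 2.7589 → 2.7589 bits.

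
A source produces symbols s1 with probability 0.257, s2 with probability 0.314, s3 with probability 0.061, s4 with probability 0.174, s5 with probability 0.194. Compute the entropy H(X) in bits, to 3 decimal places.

H = −Σ pᵢ log₂ pᵢ.
−0.257·log₂(0.257) = 0.5038
−0.314·log₂(0.314) = 0.5247
−0.061·log₂(0.061) = 0.2461
−0.174·log₂(0.174) = 0.4390
−0.194·log₂(0.194) = 0.4590
Sum ≈ 2.1726 → 2.173 bits.

2.173 bits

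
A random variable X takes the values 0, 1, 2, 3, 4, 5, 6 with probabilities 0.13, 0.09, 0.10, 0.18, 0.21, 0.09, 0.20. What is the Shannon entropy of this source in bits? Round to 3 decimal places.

2.723 bits

H = −Σ pᵢ log₂ pᵢ.
−0.13·log₂(0.13) = 0.3826
−0.09·log₂(0.09) = 0.3127
−0.10·log₂(0.10) = 0.3322
−0.18·log₂(0.18) = 0.4453
−0.21·log₂(0.21) = 0.4728
−0.09·log₂(0.09) = 0.3127
−0.20·log₂(0.20) = 0.4644
Sum ≈ 2.7227 → 2.723 bits.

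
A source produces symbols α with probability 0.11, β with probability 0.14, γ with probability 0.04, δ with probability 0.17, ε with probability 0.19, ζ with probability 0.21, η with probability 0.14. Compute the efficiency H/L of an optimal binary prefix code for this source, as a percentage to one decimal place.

Entropy H = −Σ p log₂ p ≈ 2.6929 bits.
Huffman merges: 1/25+11/100→3/20; 7/50+7/50→7/25; 3/20+17/100→8/25; 19/100+21/100→2/5; 7/25+8/25→3/5; 2/5+3/5→1. L = 11/4 ≈ 2.7500.
Efficiency = H/L = 2.6929/2.7500 = 97.9%.

97.9%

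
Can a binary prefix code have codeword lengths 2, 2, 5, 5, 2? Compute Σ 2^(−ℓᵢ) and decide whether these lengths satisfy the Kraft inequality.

0.8125; yes

With common denominator 2^5 = 32: Σ 2^(−ℓᵢ) = 8/32 + 8/32 + 1/32 + 1/32 + 8/32 = 26/32 = 0.8125.
Kraft's inequality requires Σ ≤ 1; here Σ = 0.8125 ≤ 1, so such a prefix code exists.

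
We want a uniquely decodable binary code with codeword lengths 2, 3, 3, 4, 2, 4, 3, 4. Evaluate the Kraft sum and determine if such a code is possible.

With common denominator 2^4 = 16: Σ 2^(−ℓᵢ) = 4/16 + 2/16 + 2/16 + 1/16 + 4/16 + 1/16 + 2/16 + 1/16 = 17/16 = 1.0625.
Kraft's inequality requires Σ ≤ 1; here Σ = 1.0625 > 1, so no such prefix code exists.

1.0625; no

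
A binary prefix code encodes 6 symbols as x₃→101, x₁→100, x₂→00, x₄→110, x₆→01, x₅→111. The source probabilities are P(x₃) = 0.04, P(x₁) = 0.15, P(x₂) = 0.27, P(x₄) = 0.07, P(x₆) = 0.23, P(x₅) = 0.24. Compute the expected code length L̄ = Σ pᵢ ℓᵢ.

2.5 bits/symbol

L̄ = Σ pᵢ·ℓᵢ = 0.04·3 + 0.15·3 + 0.27·2 + 0.07·3 + 0.23·2 + 0.24·3 = 2.5 bits/symbol.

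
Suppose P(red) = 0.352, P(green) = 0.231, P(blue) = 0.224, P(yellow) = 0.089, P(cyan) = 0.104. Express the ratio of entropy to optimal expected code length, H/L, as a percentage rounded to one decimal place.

Entropy H = −Σ p log₂ p ≈ 2.1523 bits.
Huffman merges: 89/1000+13/125→193/1000; 193/1000+28/125→417/1000; 231/1000+44/125→583/1000; 417/1000+583/1000→1. L = 2193/1000 ≈ 2.1930.
Efficiency = H/L = 2.1523/2.1930 = 98.1%.

98.1%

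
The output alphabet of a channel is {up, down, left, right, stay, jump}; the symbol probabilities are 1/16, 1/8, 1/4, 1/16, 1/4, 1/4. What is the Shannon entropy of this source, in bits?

2.375 bits

Each probability is a power of 1/2, so log₂(1/p) is an integer.
H = Σ p·log₂(1/p) = 1/16·4 + 1/8·3 + 1/4·2 + 1/16·4 + 1/4·2 + 1/4·2 = 2.375 bits.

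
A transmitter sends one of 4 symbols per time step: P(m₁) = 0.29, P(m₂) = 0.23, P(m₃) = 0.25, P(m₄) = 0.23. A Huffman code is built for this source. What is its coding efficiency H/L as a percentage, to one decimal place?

Entropy H = −Σ p log₂ p ≈ 1.9932 bits.
Huffman merges: 23/100+23/100→23/50; 1/4+29/100→27/50; 23/50+27/50→1. L = 2 ≈ 2.0000.
Efficiency = H/L = 1.9932/2.0000 = 99.7%.

99.7%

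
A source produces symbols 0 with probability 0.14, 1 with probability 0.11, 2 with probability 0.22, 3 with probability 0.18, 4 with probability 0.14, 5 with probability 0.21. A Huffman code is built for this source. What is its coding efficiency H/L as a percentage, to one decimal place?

Entropy H = −Σ p log₂ p ≈ 2.5432 bits.
Huffman merges: 11/100+7/50→1/4; 7/50+9/50→8/25; 21/100+11/50→43/100; 1/4+8/25→57/100; 43/100+57/100→1. L = 257/100 ≈ 2.5700.
Efficiency = H/L = 2.5432/2.5700 = 99.0%.

99.0%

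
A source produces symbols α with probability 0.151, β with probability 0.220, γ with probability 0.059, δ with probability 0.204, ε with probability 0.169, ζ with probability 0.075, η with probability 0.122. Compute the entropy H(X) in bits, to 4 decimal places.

2.6852 bits

H = −Σ pᵢ log₂ pᵢ.
−0.151·log₂(0.151) = 0.4118
−0.220·log₂(0.220) = 0.4806
−0.059·log₂(0.059) = 0.2409
−0.204·log₂(0.204) = 0.4678
−0.169·log₂(0.169) = 0.4335
−0.075·log₂(0.075) = 0.2803
−0.122·log₂(0.122) = 0.3703
Sum ≈ 2.6852 → 2.6852 bits.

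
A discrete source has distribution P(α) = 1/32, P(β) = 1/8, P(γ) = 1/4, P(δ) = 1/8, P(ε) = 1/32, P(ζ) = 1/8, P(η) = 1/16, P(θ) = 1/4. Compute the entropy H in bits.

Each probability is a power of 1/2, so log₂(1/p) is an integer.
H = Σ p·log₂(1/p) = 1/32·5 + 1/8·3 + 1/4·2 + 1/8·3 + 1/32·5 + 1/8·3 + 1/16·4 + 1/4·2 = 2.6875 bits.

2.6875 bits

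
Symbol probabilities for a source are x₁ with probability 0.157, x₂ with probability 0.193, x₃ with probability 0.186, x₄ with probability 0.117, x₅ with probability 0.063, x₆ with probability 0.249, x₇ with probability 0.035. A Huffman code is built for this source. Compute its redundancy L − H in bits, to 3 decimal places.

Entropy H = −Σ p log₂ p ≈ 2.6109 bits.
Huffman merges: 7/200+63/1000→49/500; 49/500+117/1000→43/200; 157/1000+93/500→343/1000; 193/1000+43/200→51/125; 249/1000+343/1000→74/125; 51/125+74/125→1. L = 332/125 ≈ 2.6560.
L − H = 2.6560 − 2.6109 = 0.045 bits.

0.045 bits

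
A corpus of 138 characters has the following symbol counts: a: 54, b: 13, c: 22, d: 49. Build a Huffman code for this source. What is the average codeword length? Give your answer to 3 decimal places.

Probabilities are the counts divided by 138.
Repeatedly combine the two least-probable nodes; the expected code length is the sum of the merged weights.
merge 13/138 + 11/69 → 35/138
merge 35/138 + 49/138 → 14/23
merge 9/23 + 14/23 → 1
L = 35/138 + 14/23 + 1 = 257/138 ≈ 1.862 bits/symbol.

1.862 bits/symbol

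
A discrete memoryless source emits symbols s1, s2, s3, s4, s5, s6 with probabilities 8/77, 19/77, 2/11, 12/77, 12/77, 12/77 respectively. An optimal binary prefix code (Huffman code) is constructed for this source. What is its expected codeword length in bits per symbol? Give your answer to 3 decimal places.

Repeatedly combine the two least-probable nodes; the expected code length is the sum of the merged weights.
merge 8/77 + 12/77 → 20/77
merge 12/77 + 12/77 → 24/77
merge 2/11 + 19/77 → 3/7
merge 20/77 + 24/77 → 4/7
merge 3/7 + 4/7 → 1
L = 20/77 + 24/77 + 3/7 + 4/7 + 1 = 18/7 ≈ 2.571 bits/symbol.

2.571 bits/symbol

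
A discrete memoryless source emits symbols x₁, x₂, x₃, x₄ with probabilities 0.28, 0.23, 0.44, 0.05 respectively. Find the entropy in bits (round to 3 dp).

H = −Σ pᵢ log₂ pᵢ.
−0.28·log₂(0.28) = 0.5142
−0.23·log₂(0.23) = 0.4877
−0.44·log₂(0.44) = 0.5211
−0.05·log₂(0.05) = 0.2161
Sum ≈ 1.7391 → 1.739 bits.

1.739 bits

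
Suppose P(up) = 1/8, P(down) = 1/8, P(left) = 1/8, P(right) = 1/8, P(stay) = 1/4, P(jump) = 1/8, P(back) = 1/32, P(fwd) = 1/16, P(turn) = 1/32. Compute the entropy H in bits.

2.9375 bits

Each probability is a power of 1/2, so log₂(1/p) is an integer.
H = Σ p·log₂(1/p) = 1/8·3 + 1/8·3 + 1/8·3 + 1/8·3 + 1/4·2 + 1/8·3 + 1/32·5 + 1/16·4 + 1/32·5 = 2.9375 bits.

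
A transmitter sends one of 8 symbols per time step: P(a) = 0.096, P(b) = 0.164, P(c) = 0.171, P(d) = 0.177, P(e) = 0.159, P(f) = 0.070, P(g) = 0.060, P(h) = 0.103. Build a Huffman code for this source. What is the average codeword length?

2.953 bits/symbol

Repeatedly combine the two least-probable nodes; the expected code length is the sum of the merged weights.
merge 3/50 + 7/100 → 13/100
merge 12/125 + 103/1000 → 199/1000
merge 13/100 + 159/1000 → 289/1000
merge 41/250 + 171/1000 → 67/200
merge 177/1000 + 199/1000 → 47/125
merge 289/1000 + 67/200 → 78/125
merge 47/125 + 78/125 → 1
L = 13/100 + 199/1000 + 289/1000 + 67/200 + 47/125 + 78/125 + 1 = 2953/1000 = 2.953 bits/symbol.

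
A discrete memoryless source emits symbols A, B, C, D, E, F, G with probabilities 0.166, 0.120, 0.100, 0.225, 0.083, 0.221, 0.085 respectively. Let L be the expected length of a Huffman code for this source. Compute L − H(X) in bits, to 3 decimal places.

Entropy H = −Σ p log₂ p ≈ 2.6952 bits.
Huffman merges: 83/1000+17/200→21/125; 1/10+3/25→11/50; 83/500+21/125→167/500; 11/50+221/1000→441/1000; 9/40+167/500→559/1000; 441/1000+559/1000→1. L = 1361/500 ≈ 2.7220.
L − H = 2.7220 − 2.6952 = 0.027 bits.

0.027 bits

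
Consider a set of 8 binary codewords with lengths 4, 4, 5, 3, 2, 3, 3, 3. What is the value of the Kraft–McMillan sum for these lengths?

With common denominator 2^5 = 32: Σ 2^(−ℓᵢ) = 2/32 + 2/32 + 1/32 + 4/32 + 8/32 + 4/32 + 4/32 + 4/32 = 29/32 = 0.90625.

0.90625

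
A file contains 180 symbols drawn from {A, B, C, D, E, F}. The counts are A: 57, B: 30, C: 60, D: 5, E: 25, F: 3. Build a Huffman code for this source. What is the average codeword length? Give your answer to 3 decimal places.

2.228 bits/symbol

Probabilities are the counts divided by 180.
Repeatedly combine the two least-probable nodes; the expected code length is the sum of the merged weights.
merge 1/60 + 1/36 → 2/45
merge 2/45 + 5/36 → 11/60
merge 1/6 + 11/60 → 7/20
merge 19/60 + 1/3 → 13/20
merge 7/20 + 13/20 → 1
L = 2/45 + 11/60 + 7/20 + 13/20 + 1 = 401/180 ≈ 2.228 bits/symbol.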